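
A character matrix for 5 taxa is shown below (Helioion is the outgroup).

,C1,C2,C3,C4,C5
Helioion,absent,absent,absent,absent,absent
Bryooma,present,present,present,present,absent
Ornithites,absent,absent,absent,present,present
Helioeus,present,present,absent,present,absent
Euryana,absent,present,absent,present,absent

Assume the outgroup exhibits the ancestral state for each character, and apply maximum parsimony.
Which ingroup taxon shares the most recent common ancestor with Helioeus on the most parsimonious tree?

The outgroup has state 'absent' for every character, so 'present' is the derived state throughout.
C1 (derived state 'present') is shared by Bryooma and Helioeus — a synapomorphy uniting that clade.
C2: derived state 'present' in Bryooma, Euryana, and Helioeus only — synapomorphy for {Bryooma, Euryana, Helioeus}.
C3: derived state 'present' in Bryooma only — an autapomorphy, so it tells us nothing about relationships among taxa.
All ingroup taxa share the derived state 'present' for C4; it defines the ingroup but does not resolve relationships within it.
C5: derived state 'present' in Ornithites only — an autapomorphy, so it tells us nothing about relationships among taxa.
Most parsimonious ingroup topology: (((Bryooma,Helioeus),Euryana),Ornithites).
Helioeus and Bryooma form a cherry on this tree, so they are sister taxa.

Bryooma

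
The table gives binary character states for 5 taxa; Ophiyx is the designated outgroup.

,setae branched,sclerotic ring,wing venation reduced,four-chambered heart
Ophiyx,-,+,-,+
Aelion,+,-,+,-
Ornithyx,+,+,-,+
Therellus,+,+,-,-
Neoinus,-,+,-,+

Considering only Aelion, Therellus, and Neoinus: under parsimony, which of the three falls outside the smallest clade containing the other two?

Neoinus

Character polarity is set by the outgroup: the derived state is whichever differs from the outgroup's state, so for sclerotic ring, four-chambered heart the derived state is '-', and for the remaining characters it is '+'.
setae branched (derived state '+') is shared by Aelion, Ornithyx, and Therellus — a synapomorphy uniting that clade.
sclerotic ring: derived state '-' in Aelion only — an autapomorphy, so it tells us nothing about relationships among taxa.
wing venation reduced: derived state '+' in Aelion only — an autapomorphy, so it tells us nothing about relationships among taxa.
four-chambered heart (derived state '-') is shared by Aelion and Therellus — a synapomorphy uniting that clade.
Most parsimonious ingroup topology: (((Aelion,Therellus),Ornithyx),Neoinus).
Therellus and Aelion share a more recent common ancestor with each other than either does with Neoinus, so Neoinus is the least closely related of the three.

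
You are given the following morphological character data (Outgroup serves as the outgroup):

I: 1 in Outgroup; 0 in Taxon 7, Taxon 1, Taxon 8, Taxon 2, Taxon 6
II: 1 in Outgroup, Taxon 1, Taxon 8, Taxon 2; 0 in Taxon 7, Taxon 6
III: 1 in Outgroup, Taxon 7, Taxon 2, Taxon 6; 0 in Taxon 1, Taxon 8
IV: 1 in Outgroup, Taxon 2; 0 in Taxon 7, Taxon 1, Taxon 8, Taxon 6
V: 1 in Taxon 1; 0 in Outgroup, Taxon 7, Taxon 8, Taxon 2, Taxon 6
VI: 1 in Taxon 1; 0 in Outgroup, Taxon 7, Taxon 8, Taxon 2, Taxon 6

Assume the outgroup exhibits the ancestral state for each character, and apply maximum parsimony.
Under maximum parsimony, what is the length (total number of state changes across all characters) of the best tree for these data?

6

Character polarity is set by the outgroup: the derived state is whichever differs from the outgroup's state, so for I, II, III, IV the derived state is '0', and for the remaining characters it is '1'.
I (derived state '0') is shared by all ingroup taxa — unites the whole ingroup.
II (derived state '0') is shared by Taxon 6 and Taxon 7 — a synapomorphy uniting that clade.
III (derived state '0') is shared by Taxon 1 and Taxon 8 — a synapomorphy uniting that clade.
IV: derived state '0' in Taxon 1, Taxon 6, Taxon 7, and Taxon 8 only — synapomorphy for {Taxon 1, Taxon 6, Taxon 7, Taxon 8}.
V (derived state '1') is unique to Taxon 1 (autapomorphy; uninformative for grouping).
VI: derived state '1' in Taxon 1 only — an autapomorphy, so it tells us nothing about relationships among taxa.
Most parsimonious ingroup topology: (((Taxon 7,Taxon 6),(Taxon 1,Taxon 8)),Taxon 2).
Changes per character on this tree: I: 1; II: 1; III: 1; IV: 1; V: 1; VI: 1.
Total = 6.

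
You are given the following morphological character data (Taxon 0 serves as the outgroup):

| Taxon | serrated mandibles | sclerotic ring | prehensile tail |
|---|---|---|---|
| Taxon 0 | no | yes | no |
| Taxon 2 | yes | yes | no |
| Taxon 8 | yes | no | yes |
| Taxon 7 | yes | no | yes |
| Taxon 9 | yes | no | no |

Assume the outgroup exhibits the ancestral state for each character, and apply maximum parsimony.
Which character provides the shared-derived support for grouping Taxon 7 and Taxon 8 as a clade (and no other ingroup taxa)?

prehensile tail

Character polarity is set by the outgroup: the derived state is whichever differs from the outgroup's state, so for sclerotic ring the derived state is 'no', and for the remaining characters it is 'yes'.
All ingroup taxa share the derived state 'yes' for serrated mandibles; it defines the ingroup but does not resolve relationships within it.
sclerotic ring (derived state 'no') is shared by Taxon 7, Taxon 8, and Taxon 9 — a synapomorphy uniting that clade.
prehensile tail (derived state 'yes') is shared by Taxon 7 and Taxon 8 — a synapomorphy uniting that clade.
Most parsimonious ingroup topology: (Taxon 2,((Taxon 8,Taxon 7),Taxon 9)).
The clade {Taxon 7, Taxon 8} is supported by prehensile tail: its derived state 'yes' occurs in exactly those taxa and in no other taxon (including the outgroup).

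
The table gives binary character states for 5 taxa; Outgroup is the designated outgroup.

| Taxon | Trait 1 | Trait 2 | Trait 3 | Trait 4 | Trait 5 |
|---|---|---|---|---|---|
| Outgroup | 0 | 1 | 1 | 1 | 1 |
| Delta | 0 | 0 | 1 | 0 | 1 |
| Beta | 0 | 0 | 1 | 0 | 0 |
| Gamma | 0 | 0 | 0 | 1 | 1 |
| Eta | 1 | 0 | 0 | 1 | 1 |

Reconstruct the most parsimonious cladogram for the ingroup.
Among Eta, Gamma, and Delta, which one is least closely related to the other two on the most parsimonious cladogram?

Delta

Character polarity is set by the outgroup: the derived state is whichever differs from the outgroup's state, so for Trait 2, Trait 3, Trait 4, Trait 5 the derived state is '0', and for the remaining characters it is '1'.
Trait 1: derived state '1' in Eta only — an autapomorphy, so it tells us nothing about relationships among taxa.
Trait 2 (derived state '0') is shared by all ingroup taxa — unites the whole ingroup.
Trait 3: derived state '0' in Eta and Gamma only — synapomorphy for {Eta, Gamma}.
Only Beta and Delta show the derived state '0' for Trait 4, supporting them as a clade.
Trait 5: derived state '0' in Beta only — an autapomorphy, so it tells us nothing about relationships among taxa.
Most parsimonious ingroup topology: ((Delta,Beta),(Gamma,Eta)).
Eta and Gamma share a more recent common ancestor with each other than either does with Delta, so Delta is the least closely related of the three.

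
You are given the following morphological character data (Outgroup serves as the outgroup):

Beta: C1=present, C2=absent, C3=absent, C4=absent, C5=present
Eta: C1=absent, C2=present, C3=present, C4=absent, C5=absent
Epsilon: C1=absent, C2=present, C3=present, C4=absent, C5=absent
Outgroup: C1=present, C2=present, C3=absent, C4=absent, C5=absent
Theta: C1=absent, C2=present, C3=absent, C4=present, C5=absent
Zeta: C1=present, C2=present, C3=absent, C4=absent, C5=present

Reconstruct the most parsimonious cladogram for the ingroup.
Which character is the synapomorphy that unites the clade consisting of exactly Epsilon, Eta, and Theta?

Character polarity is set by the outgroup: the derived state is whichever differs from the outgroup's state, so for C1, C2 the derived state is 'absent', and for the remaining characters it is 'present'.
C1: derived state 'absent' in Epsilon, Eta, and Theta only — synapomorphy for {Epsilon, Eta, Theta}.
C2 (derived state 'absent') is unique to Beta (autapomorphy; uninformative for grouping).
C3 (derived state 'present') is shared by Epsilon and Eta — a synapomorphy uniting that clade.
C4: derived state 'present' in Theta only — an autapomorphy, so it tells us nothing about relationships among taxa.
C5: derived state 'present' in Beta and Zeta only — synapomorphy for {Beta, Zeta}.
Most parsimonious ingroup topology: ((Beta,Zeta),(Theta,(Epsilon,Eta))).
The clade {Epsilon, Eta, Theta} is supported by C1: its derived state 'absent' occurs in exactly those taxa and in no other taxon (including the outgroup).

C1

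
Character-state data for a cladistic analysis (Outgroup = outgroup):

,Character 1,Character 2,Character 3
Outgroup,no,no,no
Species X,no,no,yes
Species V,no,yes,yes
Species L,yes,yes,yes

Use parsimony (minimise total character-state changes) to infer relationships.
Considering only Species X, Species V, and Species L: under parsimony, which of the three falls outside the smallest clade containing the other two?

Species X

The outgroup has state 'no' for every character, so 'yes' is the derived state throughout.
Character 1: derived state 'yes' in Species L only — an autapomorphy, so it tells us nothing about relationships among taxa.
Character 2: derived state 'yes' in Species L and Species V only — synapomorphy for {Species L, Species V}.
All ingroup taxa share the derived state 'yes' for Character 3; it defines the ingroup but does not resolve relationships within it.
Most parsimonious ingroup topology: (Species X,(Species V,Species L)).
Species L and Species V share a more recent common ancestor with each other than either does with Species X, so Species X is the least closely related of the three.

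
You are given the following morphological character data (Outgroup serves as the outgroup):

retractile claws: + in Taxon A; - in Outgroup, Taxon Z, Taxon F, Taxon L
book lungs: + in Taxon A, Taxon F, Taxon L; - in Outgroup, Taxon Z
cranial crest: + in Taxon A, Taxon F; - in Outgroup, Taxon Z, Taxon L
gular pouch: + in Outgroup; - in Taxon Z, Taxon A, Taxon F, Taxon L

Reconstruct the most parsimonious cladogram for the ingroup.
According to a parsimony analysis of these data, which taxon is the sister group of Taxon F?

Character polarity is set by the outgroup: the derived state is whichever differs from the outgroup's state, so for gular pouch the derived state is '-', and for the remaining characters it is '+'.
retractile claws (derived state '+') is unique to Taxon A (autapomorphy; uninformative for grouping).
book lungs: derived state '+' in Taxon A, Taxon F, and Taxon L only — synapomorphy for {Taxon A, Taxon F, Taxon L}.
Only Taxon A and Taxon F show the derived state '+' for cranial crest, supporting them as a clade.
All ingroup taxa share the derived state '-' for gular pouch; it defines the ingroup but does not resolve relationships within it.
Most parsimonious ingroup topology: (Taxon Z,((Taxon A,Taxon F),Taxon L)).
Taxon F and Taxon A form a cherry on this tree, so they are sister taxa.

Taxon A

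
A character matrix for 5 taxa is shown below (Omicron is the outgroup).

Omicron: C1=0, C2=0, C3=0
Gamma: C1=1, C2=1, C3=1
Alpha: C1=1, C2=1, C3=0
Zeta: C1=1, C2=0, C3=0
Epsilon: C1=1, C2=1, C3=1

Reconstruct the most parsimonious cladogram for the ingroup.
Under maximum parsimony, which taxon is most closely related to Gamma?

The outgroup has state '0' for every character, so '1' is the derived state throughout.
C1 (derived state '1') is shared by all ingroup taxa — unites the whole ingroup.
Only Alpha, Epsilon, and Gamma show the derived state '1' for C2, supporting them as a clade.
C3: derived state '1' in Epsilon and Gamma only — synapomorphy for {Epsilon, Gamma}.
Most parsimonious ingroup topology: (((Gamma,Epsilon),Alpha),Zeta).
Gamma and Epsilon form a cherry on this tree, so they are sister taxa.

Epsilon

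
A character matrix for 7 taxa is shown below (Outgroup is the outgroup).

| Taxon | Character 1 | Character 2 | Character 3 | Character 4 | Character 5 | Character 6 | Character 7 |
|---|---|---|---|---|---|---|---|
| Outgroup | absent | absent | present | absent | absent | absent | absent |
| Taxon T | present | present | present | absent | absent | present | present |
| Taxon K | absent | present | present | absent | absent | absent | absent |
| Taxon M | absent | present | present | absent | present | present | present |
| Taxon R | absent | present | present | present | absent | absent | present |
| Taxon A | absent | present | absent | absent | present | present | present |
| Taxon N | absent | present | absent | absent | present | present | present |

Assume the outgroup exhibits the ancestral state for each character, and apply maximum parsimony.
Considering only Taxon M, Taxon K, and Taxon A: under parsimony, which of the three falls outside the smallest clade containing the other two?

Character polarity is set by the outgroup: the derived state is whichever differs from the outgroup's state, so for Character 3 the derived state is 'absent', and for the remaining characters it is 'present'.
Character 1 (derived state 'present') is unique to Taxon T (autapomorphy; uninformative for grouping).
Character 2 (derived state 'present') is shared by all ingroup taxa — unites the whole ingroup.
Character 3 (derived state 'absent') is shared by Taxon A and Taxon N — a synapomorphy uniting that clade.
Character 4 (derived state 'present') is unique to Taxon R (autapomorphy; uninformative for grouping).
Only Taxon A, Taxon M, and Taxon N show the derived state 'present' for Character 5, supporting them as a clade.
Character 6: derived state 'present' in Taxon A, Taxon M, Taxon N, and Taxon T only — synapomorphy for {Taxon A, Taxon M, Taxon N, Taxon T}.
Character 7 (derived state 'present') is shared by Taxon A, Taxon M, Taxon N, Taxon R, and Taxon T — a synapomorphy uniting that clade.
Most parsimonious ingroup topology: (((Taxon T,(Taxon M,(Taxon A,Taxon N))),Taxon R),Taxon K).
Taxon A and Taxon M share a more recent common ancestor with each other than either does with Taxon K, so Taxon K is the least closely related of the three.

Taxon K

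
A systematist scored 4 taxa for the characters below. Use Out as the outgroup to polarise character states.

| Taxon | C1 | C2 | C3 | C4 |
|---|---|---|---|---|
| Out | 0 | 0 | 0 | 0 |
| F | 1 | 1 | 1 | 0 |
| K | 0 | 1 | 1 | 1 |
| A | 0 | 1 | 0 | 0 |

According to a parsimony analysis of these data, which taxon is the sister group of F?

The outgroup has state '0' for every character, so '1' is the derived state throughout.
C1: derived state '1' in F only — an autapomorphy, so it tells us nothing about relationships among taxa.
C2 (derived state '1') is shared by all ingroup taxa — unites the whole ingroup.
C3: derived state '1' in F and K only — synapomorphy for {F, K}.
C4 (derived state '1') is unique to K (autapomorphy; uninformative for grouping).
Most parsimonious ingroup topology: ((F,K),A).
F and K form a cherry on this tree, so they are sister taxa.

K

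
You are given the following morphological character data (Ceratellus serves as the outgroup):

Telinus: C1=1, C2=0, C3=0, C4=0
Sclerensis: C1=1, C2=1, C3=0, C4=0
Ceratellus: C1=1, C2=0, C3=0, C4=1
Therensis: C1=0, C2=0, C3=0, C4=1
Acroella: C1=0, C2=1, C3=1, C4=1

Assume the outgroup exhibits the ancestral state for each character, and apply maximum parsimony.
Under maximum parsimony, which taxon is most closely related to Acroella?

Therensis

Character polarity is set by the outgroup: the derived state is whichever differs from the outgroup's state, so for C1, C4 the derived state is '0', and for the remaining characters it is '1'.
C1: derived state '0' in Acroella and Therensis only — synapomorphy for {Acroella, Therensis}.
C2 groups Acroella and Sclerensis, which is incompatible with the clades supported by the remaining characters; treating it as convergent (homoplasy) costs fewer steps than any alternative tree.
C3: derived state '1' in Acroella only — an autapomorphy, so it tells us nothing about relationships among taxa.
Only Sclerensis and Telinus show the derived state '0' for C4, supporting them as a clade.
Most parsimonious ingroup topology: ((Telinus,Sclerensis),(Acroella,Therensis)).
Acroella and Therensis form a cherry on this tree, so they are sister taxa.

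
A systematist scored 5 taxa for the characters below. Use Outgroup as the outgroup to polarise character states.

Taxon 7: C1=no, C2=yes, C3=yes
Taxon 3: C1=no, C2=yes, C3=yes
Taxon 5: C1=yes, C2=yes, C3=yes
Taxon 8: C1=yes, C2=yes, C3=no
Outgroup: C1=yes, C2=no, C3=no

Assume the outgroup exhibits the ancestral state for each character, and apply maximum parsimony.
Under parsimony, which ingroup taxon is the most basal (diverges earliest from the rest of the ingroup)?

Character polarity is set by the outgroup: the derived state is whichever differs from the outgroup's state, so for C1 the derived state is 'no', and for the remaining characters it is 'yes'.
C1: derived state 'no' in Taxon 3 and Taxon 7 only — synapomorphy for {Taxon 3, Taxon 7}.
C2 (derived state 'yes') is shared by all ingroup taxa — unites the whole ingroup.
C3 (derived state 'yes') is shared by Taxon 3, Taxon 5, and Taxon 7 — a synapomorphy uniting that clade.
Most parsimonious ingroup topology: (((Taxon 3,Taxon 7),Taxon 5),Taxon 8).
Taxon 8 is sister to the clade containing all other ingroup taxa, so it is the earliest-diverging (most basal) ingroup lineage.

Taxon 8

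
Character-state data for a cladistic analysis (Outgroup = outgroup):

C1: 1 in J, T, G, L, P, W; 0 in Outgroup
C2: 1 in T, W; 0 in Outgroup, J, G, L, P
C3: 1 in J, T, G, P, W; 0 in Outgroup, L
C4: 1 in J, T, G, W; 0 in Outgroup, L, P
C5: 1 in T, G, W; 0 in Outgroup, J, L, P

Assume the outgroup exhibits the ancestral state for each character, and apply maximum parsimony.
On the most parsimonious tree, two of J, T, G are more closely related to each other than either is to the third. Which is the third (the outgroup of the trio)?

J

The outgroup has state '0' for every character, so '1' is the derived state throughout.
C1 (derived state '1') is shared by all ingroup taxa — unites the whole ingroup.
C2: derived state '1' in T and W only — synapomorphy for {T, W}.
Only G, J, P, T, and W show the derived state '1' for C3, supporting them as a clade.
C4 (derived state '1') is shared by G, J, T, and W — a synapomorphy uniting that clade.
C5: derived state '1' in G, T, and W only — synapomorphy for {G, T, W}.
Most parsimonious ingroup topology: ((P,(((W,T),G),J)),L).
T and G share a more recent common ancestor with each other than either does with J, so J is the least closely related of the three.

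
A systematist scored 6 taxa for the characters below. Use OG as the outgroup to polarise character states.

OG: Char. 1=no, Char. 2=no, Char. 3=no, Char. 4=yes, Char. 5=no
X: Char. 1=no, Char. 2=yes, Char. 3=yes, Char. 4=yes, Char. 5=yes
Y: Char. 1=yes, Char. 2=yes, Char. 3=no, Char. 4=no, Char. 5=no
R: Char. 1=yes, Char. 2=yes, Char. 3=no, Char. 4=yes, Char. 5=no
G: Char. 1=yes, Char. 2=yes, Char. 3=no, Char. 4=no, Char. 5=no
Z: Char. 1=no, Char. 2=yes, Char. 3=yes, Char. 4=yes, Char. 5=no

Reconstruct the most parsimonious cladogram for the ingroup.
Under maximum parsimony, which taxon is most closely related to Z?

Character polarity is set by the outgroup: the derived state is whichever differs from the outgroup's state, so for Char. 4 the derived state is 'no', and for the remaining characters it is 'yes'.
Char. 1 (derived state 'yes') is shared by G, R, and Y — a synapomorphy uniting that clade.
Char. 2 (derived state 'yes') is shared by all ingroup taxa — unites the whole ingroup.
Char. 3 (derived state 'yes') is shared by X and Z — a synapomorphy uniting that clade.
Char. 4 (derived state 'no') is shared by G and Y — a synapomorphy uniting that clade.
Char. 5: derived state 'yes' in X only — an autapomorphy, so it tells us nothing about relationships among taxa.
Most parsimonious ingroup topology: ((X,Z),((Y,G),R)).
Z and X form a cherry on this tree, so they are sister taxa.

X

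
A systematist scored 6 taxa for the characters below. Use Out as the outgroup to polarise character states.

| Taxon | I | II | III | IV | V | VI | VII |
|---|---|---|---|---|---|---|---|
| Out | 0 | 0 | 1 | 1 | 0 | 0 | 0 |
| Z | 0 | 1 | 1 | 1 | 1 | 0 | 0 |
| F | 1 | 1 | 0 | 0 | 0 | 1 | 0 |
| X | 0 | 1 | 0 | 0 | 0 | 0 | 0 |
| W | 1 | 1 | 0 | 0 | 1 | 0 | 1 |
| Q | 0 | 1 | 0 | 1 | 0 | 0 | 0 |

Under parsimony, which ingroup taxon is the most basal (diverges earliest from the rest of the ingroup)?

Character polarity is set by the outgroup: the derived state is whichever differs from the outgroup's state, so for III, IV the derived state is '0', and for the remaining characters it is '1'.
I (derived state '1') is shared by F and W — a synapomorphy uniting that clade.
II (derived state '1') is shared by all ingroup taxa — unites the whole ingroup.
Only F, Q, W, and X show the derived state '0' for III, supporting them as a clade.
IV: derived state '0' in F, W, and X only — synapomorphy for {F, W, X}.
V (state '1') occurs in W and Z but conflicts with the nesting implied by the other characters — most parsimoniously interpreted as homoplasy.
VI (derived state '1') is unique to F (autapomorphy; uninformative for grouping).
VII (derived state '1') is unique to W (autapomorphy; uninformative for grouping).
Most parsimonious ingroup topology: (Z,(((F,W),X),Q)).
Z is sister to the clade containing all other ingroup taxa, so it is the earliest-diverging (most basal) ingroup lineage.

Z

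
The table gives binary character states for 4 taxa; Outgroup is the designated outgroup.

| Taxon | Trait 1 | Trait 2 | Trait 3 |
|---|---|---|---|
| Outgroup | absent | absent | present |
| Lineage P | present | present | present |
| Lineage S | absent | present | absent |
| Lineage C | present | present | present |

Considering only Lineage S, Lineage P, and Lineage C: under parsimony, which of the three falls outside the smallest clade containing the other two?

Character polarity is set by the outgroup: the derived state is whichever differs from the outgroup's state, so for Trait 3 the derived state is 'absent', and for the remaining characters it is 'present'.
Only Lineage C and Lineage P show the derived state 'present' for Trait 1, supporting them as a clade.
Trait 2 (derived state 'present') is shared by all ingroup taxa — unites the whole ingroup.
Trait 3 (derived state 'absent') is unique to Lineage S (autapomorphy; uninformative for grouping).
Most parsimonious ingroup topology: ((Lineage P,Lineage C),Lineage S).
Lineage P and Lineage C share a more recent common ancestor with each other than either does with Lineage S, so Lineage S is the least closely related of the three.

Lineage S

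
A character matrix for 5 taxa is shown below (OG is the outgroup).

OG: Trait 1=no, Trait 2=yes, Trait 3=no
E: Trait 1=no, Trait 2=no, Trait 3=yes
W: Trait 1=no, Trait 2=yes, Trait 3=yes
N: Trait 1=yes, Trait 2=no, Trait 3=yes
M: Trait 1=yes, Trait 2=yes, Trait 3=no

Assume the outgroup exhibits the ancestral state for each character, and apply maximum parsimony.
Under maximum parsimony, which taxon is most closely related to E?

Character polarity is set by the outgroup: the derived state is whichever differs from the outgroup's state, so for Trait 2 the derived state is 'no', and for the remaining characters it is 'yes'.
Trait 1 groups M and N, which is incompatible with the clades supported by the remaining characters; treating it as convergent (homoplasy) costs fewer steps than any alternative tree.
Trait 2 (derived state 'no') is shared by E and N — a synapomorphy uniting that clade.
Trait 3: derived state 'yes' in E, N, and W only — synapomorphy for {E, N, W}.
Most parsimonious ingroup topology: (((E,N),W),M).
E and N form a cherry on this tree, so they are sister taxa.

N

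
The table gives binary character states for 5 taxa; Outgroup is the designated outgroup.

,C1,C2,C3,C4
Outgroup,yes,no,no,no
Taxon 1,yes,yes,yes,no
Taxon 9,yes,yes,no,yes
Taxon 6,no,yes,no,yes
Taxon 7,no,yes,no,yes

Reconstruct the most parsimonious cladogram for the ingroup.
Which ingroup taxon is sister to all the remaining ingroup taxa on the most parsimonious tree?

Taxon 1

Character polarity is set by the outgroup: the derived state is whichever differs from the outgroup's state, so for C1 the derived state is 'no', and for the remaining characters it is 'yes'.
Only Taxon 6 and Taxon 7 show the derived state 'no' for C1, supporting them as a clade.
C2 (derived state 'yes') is shared by all ingroup taxa — unites the whole ingroup.
C3 (derived state 'yes') is unique to Taxon 1 (autapomorphy; uninformative for grouping).
C4 (derived state 'yes') is shared by Taxon 6, Taxon 7, and Taxon 9 — a synapomorphy uniting that clade.
Most parsimonious ingroup topology: (Taxon 1,(Taxon 9,(Taxon 6,Taxon 7))).
Taxon 1 is sister to the clade containing all other ingroup taxa, so it is the earliest-diverging (most basal) ingroup lineage.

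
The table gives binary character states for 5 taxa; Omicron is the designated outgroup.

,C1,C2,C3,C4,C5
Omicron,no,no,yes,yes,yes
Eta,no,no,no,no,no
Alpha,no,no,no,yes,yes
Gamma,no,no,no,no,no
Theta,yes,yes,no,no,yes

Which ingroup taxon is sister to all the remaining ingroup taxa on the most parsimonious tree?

Character polarity is set by the outgroup: the derived state is whichever differs from the outgroup's state, so for C3, C4, C5 the derived state is 'no', and for the remaining characters it is 'yes'.
C1: derived state 'yes' in Theta only — an autapomorphy, so it tells us nothing about relationships among taxa.
C2: derived state 'yes' in Theta only — an autapomorphy, so it tells us nothing about relationships among taxa.
All ingroup taxa share the derived state 'no' for C3; it defines the ingroup but does not resolve relationships within it.
C4: derived state 'no' in Eta, Gamma, and Theta only — synapomorphy for {Eta, Gamma, Theta}.
Only Eta and Gamma show the derived state 'no' for C5, supporting them as a clade.
Most parsimonious ingroup topology: (((Eta,Gamma),Theta),Alpha).
Alpha is sister to the clade containing all other ingroup taxa, so it is the earliest-diverging (most basal) ingroup lineage.

Alpha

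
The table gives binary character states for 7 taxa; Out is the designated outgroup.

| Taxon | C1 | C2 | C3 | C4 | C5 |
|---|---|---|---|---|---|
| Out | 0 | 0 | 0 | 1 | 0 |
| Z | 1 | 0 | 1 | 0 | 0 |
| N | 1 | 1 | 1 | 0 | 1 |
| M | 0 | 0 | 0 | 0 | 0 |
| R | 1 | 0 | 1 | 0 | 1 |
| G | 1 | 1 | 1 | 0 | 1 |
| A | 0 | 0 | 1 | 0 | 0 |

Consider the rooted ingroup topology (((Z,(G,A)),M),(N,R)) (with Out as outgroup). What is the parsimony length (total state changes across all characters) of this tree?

10

Map each character onto (((Z,(G,A)),M),(N,R)) (rooted by Out) and count the minimum state changes it requires (Fitch parsimony):
C1: 3; C2: 2; C3: 2; C4: 1; C5: 2.
Total tree length = 10.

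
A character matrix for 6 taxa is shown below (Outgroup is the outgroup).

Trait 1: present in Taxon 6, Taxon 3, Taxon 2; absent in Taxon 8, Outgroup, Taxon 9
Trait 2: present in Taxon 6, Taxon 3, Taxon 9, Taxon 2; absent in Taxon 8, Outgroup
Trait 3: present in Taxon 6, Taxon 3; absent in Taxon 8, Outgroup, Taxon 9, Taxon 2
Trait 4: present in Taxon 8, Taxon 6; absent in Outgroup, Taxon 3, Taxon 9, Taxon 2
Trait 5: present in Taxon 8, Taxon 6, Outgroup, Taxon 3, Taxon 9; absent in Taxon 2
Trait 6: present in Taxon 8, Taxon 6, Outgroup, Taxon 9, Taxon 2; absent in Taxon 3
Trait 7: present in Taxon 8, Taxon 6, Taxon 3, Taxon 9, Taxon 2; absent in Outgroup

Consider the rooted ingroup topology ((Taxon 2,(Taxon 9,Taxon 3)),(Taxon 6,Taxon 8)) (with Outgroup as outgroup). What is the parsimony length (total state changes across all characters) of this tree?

11

Map each character onto ((Taxon 2,(Taxon 9,Taxon 3)),(Taxon 6,Taxon 8)) (rooted by Outgroup) and count the minimum state changes it requires (Fitch parsimony):
Trait 1: 3; Trait 2: 2; Trait 3: 2; Trait 4: 1; Trait 5: 1; Trait 6: 1; Trait 7: 1.
Total tree length = 11.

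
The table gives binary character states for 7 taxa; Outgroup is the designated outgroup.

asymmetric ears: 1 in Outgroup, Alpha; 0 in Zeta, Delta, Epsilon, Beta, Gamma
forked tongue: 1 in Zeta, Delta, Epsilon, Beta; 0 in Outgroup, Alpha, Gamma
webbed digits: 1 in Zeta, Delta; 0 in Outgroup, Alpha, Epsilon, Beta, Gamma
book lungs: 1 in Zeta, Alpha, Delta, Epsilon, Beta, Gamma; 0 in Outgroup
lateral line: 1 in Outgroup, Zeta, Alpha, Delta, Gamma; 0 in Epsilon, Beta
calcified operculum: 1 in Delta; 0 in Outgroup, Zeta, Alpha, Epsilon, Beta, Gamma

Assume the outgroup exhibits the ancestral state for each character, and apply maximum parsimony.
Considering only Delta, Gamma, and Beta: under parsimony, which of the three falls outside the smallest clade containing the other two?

Character polarity is set by the outgroup: the derived state is whichever differs from the outgroup's state, so for asymmetric ears, lateral line the derived state is '0', and for the remaining characters it is '1'.
asymmetric ears (derived state '0') is shared by Beta, Delta, Epsilon, Gamma, and Zeta — a synapomorphy uniting that clade.
Only Beta, Delta, Epsilon, and Zeta show the derived state '1' for forked tongue, supporting them as a clade.
webbed digits (derived state '1') is shared by Delta and Zeta — a synapomorphy uniting that clade.
All ingroup taxa share the derived state '1' for book lungs; it defines the ingroup but does not resolve relationships within it.
lateral line (derived state '0') is shared by Beta and Epsilon — a synapomorphy uniting that clade.
calcified operculum: derived state '1' in Delta only — an autapomorphy, so it tells us nothing about relationships among taxa.
Most parsimonious ingroup topology: ((((Zeta,Delta),(Epsilon,Beta)),Gamma),Alpha).
Beta and Delta share a more recent common ancestor with each other than either does with Gamma, so Gamma is the least closely related of the three.

Gamma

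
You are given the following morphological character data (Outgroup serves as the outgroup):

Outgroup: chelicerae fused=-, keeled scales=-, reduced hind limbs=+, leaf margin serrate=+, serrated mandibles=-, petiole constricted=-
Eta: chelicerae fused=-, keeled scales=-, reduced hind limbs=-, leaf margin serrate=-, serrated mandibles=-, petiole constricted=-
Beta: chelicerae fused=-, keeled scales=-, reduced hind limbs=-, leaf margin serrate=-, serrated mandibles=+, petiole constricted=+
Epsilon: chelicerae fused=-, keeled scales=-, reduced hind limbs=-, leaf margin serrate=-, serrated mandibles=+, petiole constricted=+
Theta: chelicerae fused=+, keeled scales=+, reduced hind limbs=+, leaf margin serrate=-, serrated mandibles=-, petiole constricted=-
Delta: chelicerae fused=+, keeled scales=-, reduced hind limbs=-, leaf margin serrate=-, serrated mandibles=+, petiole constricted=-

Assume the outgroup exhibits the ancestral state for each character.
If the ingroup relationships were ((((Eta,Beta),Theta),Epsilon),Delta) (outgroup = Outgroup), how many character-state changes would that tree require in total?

Map each character onto ((((Eta,Beta),Theta),Epsilon),Delta) (rooted by Outgroup) and count the minimum state changes it requires (Fitch parsimony):
chelicerae fused: 2; keeled scales: 1; reduced hind limbs: 2; leaf margin serrate: 1; serrated mandibles: 3; petiole constricted: 2.
Total tree length = 11.

11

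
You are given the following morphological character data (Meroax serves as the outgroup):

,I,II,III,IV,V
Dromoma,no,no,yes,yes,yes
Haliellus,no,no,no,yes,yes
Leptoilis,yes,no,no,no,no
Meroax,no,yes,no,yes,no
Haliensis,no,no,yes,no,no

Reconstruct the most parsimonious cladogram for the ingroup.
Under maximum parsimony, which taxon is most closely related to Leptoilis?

Haliensis

Character polarity is set by the outgroup: the derived state is whichever differs from the outgroup's state, so for II, IV the derived state is 'no', and for the remaining characters it is 'yes'.
I (derived state 'yes') is unique to Leptoilis (autapomorphy; uninformative for grouping).
All ingroup taxa share the derived state 'no' for II; it defines the ingroup but does not resolve relationships within it.
III groups Dromoma and Haliensis, which is incompatible with the clades supported by the remaining characters; treating it as convergent (homoplasy) costs fewer steps than any alternative tree.
IV (derived state 'no') is shared by Haliensis and Leptoilis — a synapomorphy uniting that clade.
Only Dromoma and Haliellus show the derived state 'yes' for V, supporting them as a clade.
Most parsimonious ingroup topology: ((Haliensis,Leptoilis),(Haliellus,Dromoma)).
Leptoilis and Haliensis form a cherry on this tree, so they are sister taxa.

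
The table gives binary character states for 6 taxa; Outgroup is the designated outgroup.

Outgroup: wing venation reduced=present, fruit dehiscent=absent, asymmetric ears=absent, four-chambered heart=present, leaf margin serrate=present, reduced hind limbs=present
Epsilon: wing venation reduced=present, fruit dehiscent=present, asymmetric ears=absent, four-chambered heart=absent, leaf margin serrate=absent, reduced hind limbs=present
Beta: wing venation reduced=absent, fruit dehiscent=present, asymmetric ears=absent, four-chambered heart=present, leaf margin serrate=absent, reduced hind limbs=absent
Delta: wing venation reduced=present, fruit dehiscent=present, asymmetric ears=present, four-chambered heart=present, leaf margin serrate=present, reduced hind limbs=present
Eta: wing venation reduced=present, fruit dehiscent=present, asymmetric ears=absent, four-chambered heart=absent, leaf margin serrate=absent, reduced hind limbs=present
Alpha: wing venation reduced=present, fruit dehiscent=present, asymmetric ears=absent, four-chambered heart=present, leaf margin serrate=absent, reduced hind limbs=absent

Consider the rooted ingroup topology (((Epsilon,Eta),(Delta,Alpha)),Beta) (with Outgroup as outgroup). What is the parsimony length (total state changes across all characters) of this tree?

8

Map each character onto (((Epsilon,Eta),(Delta,Alpha)),Beta) (rooted by Outgroup) and count the minimum state changes it requires (Fitch parsimony):
wing venation reduced: 1; fruit dehiscent: 1; asymmetric ears: 1; four-chambered heart: 1; leaf margin serrate: 2; reduced hind limbs: 2.
Total tree length = 8.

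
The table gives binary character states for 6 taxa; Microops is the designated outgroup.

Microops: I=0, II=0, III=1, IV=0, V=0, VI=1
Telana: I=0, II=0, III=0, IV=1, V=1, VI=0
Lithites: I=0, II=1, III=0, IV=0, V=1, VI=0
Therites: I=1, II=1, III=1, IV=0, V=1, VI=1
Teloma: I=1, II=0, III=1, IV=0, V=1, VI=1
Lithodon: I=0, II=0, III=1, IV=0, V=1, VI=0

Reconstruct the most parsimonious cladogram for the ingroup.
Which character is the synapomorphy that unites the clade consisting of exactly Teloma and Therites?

I

Character polarity is set by the outgroup: the derived state is whichever differs from the outgroup's state, so for III, VI the derived state is '0', and for the remaining characters it is '1'.
Only Teloma and Therites show the derived state '1' for I, supporting them as a clade.
II groups Lithites and Therites, which is incompatible with the clades supported by the remaining characters; treating it as convergent (homoplasy) costs fewer steps than any alternative tree.
III: derived state '0' in Lithites and Telana only — synapomorphy for {Lithites, Telana}.
IV: derived state '1' in Telana only — an autapomorphy, so it tells us nothing about relationships among taxa.
All ingroup taxa share the derived state '1' for V; it defines the ingroup but does not resolve relationships within it.
VI: derived state '0' in Lithites, Lithodon, and Telana only — synapomorphy for {Lithites, Lithodon, Telana}.
Most parsimonious ingroup topology: (((Telana,Lithites),Lithodon),(Therites,Teloma)).
The clade {Teloma, Therites} is supported by I: its derived state '1' occurs in exactly those taxa and in no other taxon (including the outgroup).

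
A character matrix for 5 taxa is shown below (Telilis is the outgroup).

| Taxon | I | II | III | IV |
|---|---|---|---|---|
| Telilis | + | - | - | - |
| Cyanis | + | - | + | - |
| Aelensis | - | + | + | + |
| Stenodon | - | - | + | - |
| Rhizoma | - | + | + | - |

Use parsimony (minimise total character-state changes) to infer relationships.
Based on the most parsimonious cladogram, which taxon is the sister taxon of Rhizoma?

Character polarity is set by the outgroup: the derived state is whichever differs from the outgroup's state, so for I the derived state is '-', and for the remaining characters it is '+'.
I (derived state '-') is shared by Aelensis, Rhizoma, and Stenodon — a synapomorphy uniting that clade.
II (derived state '+') is shared by Aelensis and Rhizoma — a synapomorphy uniting that clade.
All ingroup taxa share the derived state '+' for III; it defines the ingroup but does not resolve relationships within it.
IV: derived state '+' in Aelensis only — an autapomorphy, so it tells us nothing about relationships among taxa.
Most parsimonious ingroup topology: (Cyanis,((Aelensis,Rhizoma),Stenodon)).
Rhizoma and Aelensis form a cherry on this tree, so they are sister taxa.

Aelensis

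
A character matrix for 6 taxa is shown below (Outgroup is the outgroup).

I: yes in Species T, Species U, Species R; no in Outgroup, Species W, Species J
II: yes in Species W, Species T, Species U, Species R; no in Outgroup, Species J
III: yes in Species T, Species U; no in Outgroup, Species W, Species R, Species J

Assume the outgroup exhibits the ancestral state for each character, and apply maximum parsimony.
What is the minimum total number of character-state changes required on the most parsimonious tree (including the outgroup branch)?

The outgroup has state 'no' for every character, so 'yes' is the derived state throughout.
Only Species R, Species T, and Species U show the derived state 'yes' for I, supporting them as a clade.
Only Species R, Species T, Species U, and Species W show the derived state 'yes' for II, supporting them as a clade.
Only Species T and Species U show the derived state 'yes' for III, supporting them as a clade.
Most parsimonious ingroup topology: ((Species W,((Species T,Species U),Species R)),Species J).
Changes per character on this tree: I: 1; II: 1; III: 1.
Total = 3.

3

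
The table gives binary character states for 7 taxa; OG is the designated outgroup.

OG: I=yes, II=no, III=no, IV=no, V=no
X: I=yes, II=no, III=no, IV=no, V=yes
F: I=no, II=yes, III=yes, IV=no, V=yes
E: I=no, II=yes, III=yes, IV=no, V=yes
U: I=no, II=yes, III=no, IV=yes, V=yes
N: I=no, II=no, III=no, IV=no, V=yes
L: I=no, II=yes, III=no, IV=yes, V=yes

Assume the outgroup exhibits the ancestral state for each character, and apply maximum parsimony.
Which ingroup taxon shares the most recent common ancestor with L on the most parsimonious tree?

U

Character polarity is set by the outgroup: the derived state is whichever differs from the outgroup's state, so for I the derived state is 'no', and for the remaining characters it is 'yes'.
Only E, F, L, N, and U show the derived state 'no' for I, supporting them as a clade.
II (derived state 'yes') is shared by E, F, L, and U — a synapomorphy uniting that clade.
III (derived state 'yes') is shared by E and F — a synapomorphy uniting that clade.
Only L and U show the derived state 'yes' for IV, supporting them as a clade.
All ingroup taxa share the derived state 'yes' for V; it defines the ingroup but does not resolve relationships within it.
Most parsimonious ingroup topology: (X,(((F,E),(U,L)),N)).
L and U form a cherry on this tree, so they are sister taxa.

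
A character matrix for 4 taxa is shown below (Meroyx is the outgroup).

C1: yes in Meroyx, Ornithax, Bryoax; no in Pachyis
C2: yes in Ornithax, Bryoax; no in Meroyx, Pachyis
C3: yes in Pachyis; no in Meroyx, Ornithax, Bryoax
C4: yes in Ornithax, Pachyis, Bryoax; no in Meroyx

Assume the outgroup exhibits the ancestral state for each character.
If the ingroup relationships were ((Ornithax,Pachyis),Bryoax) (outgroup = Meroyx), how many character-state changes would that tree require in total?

Map each character onto ((Ornithax,Pachyis),Bryoax) (rooted by Meroyx) and count the minimum state changes it requires (Fitch parsimony):
C1: 1; C2: 2; C3: 1; C4: 1.
Total tree length = 5.

5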